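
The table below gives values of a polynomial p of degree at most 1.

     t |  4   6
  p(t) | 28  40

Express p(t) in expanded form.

Using the Lagrange interpolation formula with nodes 4, 6:
  L_0(t) = (t - 6) / -2
  L_1(t) = (t - 4) / 2
Then p(t) = 28·L_0(t) + 40·L_1(t).
Expanding and collecting terms gives p(t) = 6t + 4.
Check: p(6) = 40. ✓

p(t) = 6t + 4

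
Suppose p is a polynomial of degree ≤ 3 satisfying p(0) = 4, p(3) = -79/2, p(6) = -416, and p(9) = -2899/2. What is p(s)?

p(s) = -2s^3 - (1/2)s^2 + 5s + 4

Using the Lagrange interpolation formula with nodes 0, 3, 6, 9:
  L_0(s) = (s - 3)(s - 6)(s - 9) / -162
  L_1(s) = s(s - 6)(s - 9) / 54
  L_2(s) = s(s - 3)(s - 9) / -54
  L_3(s) = s(s - 3)(s - 6) / 162
Then p(s) = 4·L_0(s) - 79/2·L_1(s) - 416·L_2(s) - 2899/2·L_3(s).
Expanding and collecting terms gives p(s) = -2s^3 - (1/2)s^2 + 5s + 4.
Check: p(3) = -79/2. ✓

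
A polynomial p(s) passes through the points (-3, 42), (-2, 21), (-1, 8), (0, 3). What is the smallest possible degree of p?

2

Forward differences of the values at s = -3, -2, -1, 0:
  p  : 42  21  8  3
  Δ  : -21  -13  -5
  Δ^2: 8  8
  Δ^3: 0
The second differences are constant (8) and nonzero, while all higher differences vanish, so the minimal degree is 2.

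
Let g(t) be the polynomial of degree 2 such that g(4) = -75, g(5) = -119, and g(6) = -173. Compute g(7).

Using the Lagrange interpolation formula with nodes 4, 5, 6:
  L_0(t) = (t - 5)(t - 6) / 2
  L_1(t) = (t - 4)(t - 6) / -1
  L_2(t) = (t - 4)(t - 5) / 2
Then g(t) = -75·L_0(t) - 119·L_1(t) - 173·L_2(t).
Expanding and collecting terms gives g(t) = -5t^2 + t + 1.
Evaluating at t = 7: g(7) = -237.

-237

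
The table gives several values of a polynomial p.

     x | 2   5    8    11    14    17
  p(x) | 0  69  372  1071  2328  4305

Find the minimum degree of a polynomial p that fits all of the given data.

Forward differences of the values at x = 2, 5, 8, 11, 14, 17:
  p  : 0  69  372  1071  2328  4305
  Δ  : 69  303  699  1257  1977
  Δ^2: 234  396  558  720
  Δ^3: 162  162  162
  Δ^4: 0  0
  Δ^5: 0
The third differences are constant (162) and nonzero, while all higher differences vanish, so the minimal degree is 3.

3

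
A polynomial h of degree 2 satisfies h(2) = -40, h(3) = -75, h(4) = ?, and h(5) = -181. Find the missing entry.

-122

On equispaced nodes a degree-2 polynomial has vanishing third forward difference, so
  - h(2) + 3·h(3) - 3·h(4) + h(5) = 0.
Substituting the known values and solving for h(4):
  -3·h(4) = 366
  h(4) = -122.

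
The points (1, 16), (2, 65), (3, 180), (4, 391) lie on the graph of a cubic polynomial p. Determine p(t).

p(t) = 5t^3 + 3t^2 + 5t + 3

Write p(t) = at^3 + bt^2 + ct + d. Substituting each data point gives a linear system:
  a + b + c + d = 16
  8a + 4b + 2c + d = 65
  27a + 9b + 3c + d = 180
  64a + 16b + 4c + d = 391
Solving the system yields a = 5, b = 3, c = 5, d = 3.
So p(t) = 5t^3 + 3t^2 + 5t + 3.
Check: p(1) = 16. ✓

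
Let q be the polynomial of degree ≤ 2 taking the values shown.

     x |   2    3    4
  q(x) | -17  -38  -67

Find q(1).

Forward differences of the values at x = 2, 3, 4:
  q  : -17  -38  -67
  Δ  : -21  -29
  Δ^2: -8
The second differences are constant, confirming degree 2.
Interpolating (Newton forward form) and evaluating at x = 1 gives q(1) = -4.

-4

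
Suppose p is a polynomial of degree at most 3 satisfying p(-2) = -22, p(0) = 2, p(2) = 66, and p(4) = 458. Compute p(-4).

-294

Forward differences of the values at n = -2, 0, 2, 4:
  p  : -22  2  66  458
  Δ  : 24  64  392
  Δ^2: 40  328
  Δ^3: 288
The third differences are constant, confirming degree 3.
Interpolating (Newton forward form) and evaluating at n = -4 gives p(-4) = -294.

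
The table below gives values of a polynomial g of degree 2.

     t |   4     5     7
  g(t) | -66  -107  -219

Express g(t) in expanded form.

Write g(t) = at^2 + bt + c. Substituting each data point gives a linear system:
  16a + 4b + c = -66
  25a + 5b + c = -107
  49a + 7b + c = -219
Solving the system yields a = -5, b = 4, c = -2.
So g(t) = -5t² + 4t - 2.
Check: g(4) = -66. ✓

g(t) = -5t^2 + 4t - 2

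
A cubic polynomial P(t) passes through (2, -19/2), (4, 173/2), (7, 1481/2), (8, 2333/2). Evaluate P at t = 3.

Using the Lagrange interpolation formula with nodes 2, 4, 7, 8:
  L_0(t) = (t - 4)(t - 7)(t - 8) / -60
  L_1(t) = (t - 2)(t - 7)(t - 8) / 24
  L_2(t) = (t - 2)(t - 4)(t - 8) / -15
  L_3(t) = (t - 2)(t - 4)(t - 7) / 24
Then P(t) = -19/2·L_0(t) + 173/2·L_1(t) + 1481/2·L_2(t) + 2333/2·L_3(t).
Expanding and collecting terms gives P(t) = 3t^3 - 5t^2 - 6t - 3/2.
Evaluating at t = 3: P(3) = 33/2.

33/2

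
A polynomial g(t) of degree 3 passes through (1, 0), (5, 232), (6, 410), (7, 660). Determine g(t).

g(t) = 2t^3 - 4t + 2

Write g(t) = at^3 + bt^2 + ct + d. Substituting each data point gives a linear system:
  a + b + c + d = 0
  125a + 25b + 5c + d = 232
  216a + 36b + 6c + d = 410
  343a + 49b + 7c + d = 660
Solving the system yields a = 2, b = 0, c = -4, d = 2.
So g(t) = 2t^3 - 4t + 2.
Check: g(1) = 0. ✓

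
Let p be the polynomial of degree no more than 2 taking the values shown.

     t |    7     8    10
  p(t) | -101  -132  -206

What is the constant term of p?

4

Write p(t) = at^2 + bt + c. Substituting each data point gives a linear system:
  49a + 7b + c = -101
  64a + 8b + c = -132
  100a + 10b + c = -206
Solving the system yields a = -2, b = -1, c = 4.
So p(t) = -2t^2 - t + 4.
The constant term is 4.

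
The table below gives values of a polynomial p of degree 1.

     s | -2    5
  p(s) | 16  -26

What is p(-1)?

10

Write p(s) = as + b. Substituting each data point gives a linear system:
  -2a + b = 16
  5a + b = -26
Solving the system yields a = -6, b = 4.
So p(s) = -6s + 4.
Then p(-1) = 10.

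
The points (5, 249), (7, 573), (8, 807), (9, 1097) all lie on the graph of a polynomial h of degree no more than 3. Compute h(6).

389

Using the Lagrange interpolation formula with nodes 5, 7, 8, 9:
  L_0(t) = (t - 7)(t - 8)(t - 9) / -24
  L_1(t) = (t - 5)(t - 8)(t - 9) / 4
  L_2(t) = (t - 5)(t - 7)(t - 9) / -3
  L_3(t) = (t - 5)(t - 7)(t - 8) / 8
Then h(t) = 249·L_0(t) + 573·L_1(t) + 807·L_2(t) + 1097·L_3(t).
Expanding and collecting terms gives h(t) = t^3 + 4t^2 + 5t - 1.
Evaluating at t = 6: h(6) = 389.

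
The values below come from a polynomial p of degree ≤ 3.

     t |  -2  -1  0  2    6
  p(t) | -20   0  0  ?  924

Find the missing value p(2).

The 4 known points determine the degree-3 polynomial uniquely.
Write p(t) = at^3 + bt^2 + ct + d. Substituting each data point gives a linear system:
  -8a + 4b - 2c + d = -20
  -a + b - c + d = 0
  d = 0
  216a + 36b + 6c + d = 924
Solving the system yields a = 4, b = 2, c = -2, d = 0.
So p(t) = 4t^3 + 2t^2 - 2t.
Then p(2) = 36.

36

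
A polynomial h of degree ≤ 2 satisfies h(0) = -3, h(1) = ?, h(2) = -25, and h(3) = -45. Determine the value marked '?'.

-11

The 3 known points determine the degree-2 polynomial uniquely.
Write h(n) = an^2 + bn + c. Substituting each data point gives a linear system:
  c = -3
  4a + 2b + c = -25
  9a + 3b + c = -45
Solving the system yields a = -3, b = -5, c = -3.
So h(n) = -3n^2 - 5n - 3.
Then h(1) = -11.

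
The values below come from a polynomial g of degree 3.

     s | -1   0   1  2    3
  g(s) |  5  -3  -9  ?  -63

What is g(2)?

On equispaced nodes a degree-3 polynomial has vanishing fourth forward difference, so
  g(-1) - 4·g(0) + 6·g(1) - 4·g(2) + g(3) = 0.
Substituting the known values and solving for g(2):
  -4·g(2) = 100
  g(2) = -25.

-25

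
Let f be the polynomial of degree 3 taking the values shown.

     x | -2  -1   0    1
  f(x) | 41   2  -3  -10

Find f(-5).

722

Using the Lagrange interpolation formula with nodes -2, -1, 0, 1:
  L_0(x) = (x + 1)x(x - 1) / -6
  L_1(x) = (x + 2)x(x - 1) / 2
  L_2(x) = (x + 2)(x + 1)(x - 1) / -2
  L_3(x) = (x + 2)(x + 1)x / 6
Then f(x) = 41·L_0(x) + 2·L_1(x) - 3·L_2(x) - 10·L_3(x).
Expanding and collecting terms gives f(x) = -6x^3 - x^2 - 3.
Evaluating at x = -5: f(-5) = 722.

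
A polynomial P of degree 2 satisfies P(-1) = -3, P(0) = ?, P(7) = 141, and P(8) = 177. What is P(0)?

1

The 3 known points determine the degree-2 polynomial uniquely.
Write P(t) = at^2 + bt + c. Substituting each data point gives a linear system:
  a - b + c = -3
  49a + 7b + c = 141
  64a + 8b + c = 177
Solving the system yields a = 2, b = 6, c = 1.
So P(t) = 2t^2 + 6t + 1.
Then P(0) = 1.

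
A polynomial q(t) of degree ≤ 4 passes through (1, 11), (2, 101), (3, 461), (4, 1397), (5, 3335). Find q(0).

5

Using the Lagrange interpolation formula with nodes 1, 2, 3, 4, 5:
  L_0(t) = (t - 2)(t - 3)(t - 4)(t - 5) / 24
  L_1(t) = (t - 1)(t - 3)(t - 4)(t - 5) / -6
  L_2(t) = (t - 1)(t - 2)(t - 4)(t - 5) / 4
  L_3(t) = (t - 1)(t - 2)(t - 3)(t - 5) / -6
  L_4(t) = (t - 1)(t - 2)(t - 3)(t - 4) / 24
Then q(t) = 11·L_0(t) + 101·L_1(t) + 461·L_2(t) + 1397·L_3(t) + 3335·L_4(t).
Expanding and collecting terms gives q(t) = 5t^4 + t^3 + 4t^2 - 4t + 5.
Evaluating at t = 0: q(0) = 5.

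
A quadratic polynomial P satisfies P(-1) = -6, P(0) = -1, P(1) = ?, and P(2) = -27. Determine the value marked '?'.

On equispaced nodes a degree-2 polynomial has vanishing third forward difference, so
  - P(-1) + 3·P(0) - 3·P(1) + P(2) = 0.
Substituting the known values and solving for P(1):
  -3·P(1) = 24
  P(1) = -8.

-8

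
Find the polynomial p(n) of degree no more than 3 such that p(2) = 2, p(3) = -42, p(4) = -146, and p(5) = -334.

Using the Lagrange interpolation formula with nodes 2, 3, 4, 5:
  L_0(n) = (n - 3)(n - 4)(n - 5) / -6
  L_1(n) = (n - 2)(n - 4)(n - 5) / 2
  L_2(n) = (n - 2)(n - 3)(n - 5) / -2
  L_3(n) = (n - 2)(n - 3)(n - 4) / 6
Then p(n) = 2·L_0(n) - 42·L_1(n) - 146·L_2(n) - 334·L_3(n).
Expanding and collecting terms gives p(n) = -4n^3 + 6n^2 + 2n + 6.
Check: p(2) = 2. ✓

p(n) = -4n^3 + 6n^2 + 2n + 6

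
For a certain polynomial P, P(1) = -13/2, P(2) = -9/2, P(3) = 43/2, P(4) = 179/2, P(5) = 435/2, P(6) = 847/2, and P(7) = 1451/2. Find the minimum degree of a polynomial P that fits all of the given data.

3

Forward differences of the values at s = 1, 2, 3, 4, 5, 6, 7:
  P  : -13/2  -9/2  43/2  179/2  435/2  847/2  1451/2
  Δ  : 2  26  68  128  206  302
  Δ^2: 24  42  60  78  96
  Δ^3: 18  18  18  18
  Δ^4: 0  0  0
  Δ^5: 0  0
  Δ^6: 0
The third differences are constant (18) and nonzero, while all higher differences vanish, so the minimal degree is 3.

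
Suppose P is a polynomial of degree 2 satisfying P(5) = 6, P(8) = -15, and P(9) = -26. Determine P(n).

Write P(n) = an^2 + bn + c. Substituting each data point gives a linear system:
  25a + 5b + c = 6
  64a + 8b + c = -15
  81a + 9b + c = -26
Solving the system yields a = -1, b = 6, c = 1.
So P(n) = -n² + 6n + 1.
Check: P(9) = -26. ✓

P(n) = -n^2 + 6n + 1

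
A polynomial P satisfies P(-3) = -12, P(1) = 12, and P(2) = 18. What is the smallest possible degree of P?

Divided differences on the nodes -3, 1, 2:
  order 0: -12  12  18
  order 1: 6  6
  order 2: 0
The order-1 divided differences are all 6 (nonzero) and every higher order vanishes, so the data lies on a polynomial of degree exactly 1.

1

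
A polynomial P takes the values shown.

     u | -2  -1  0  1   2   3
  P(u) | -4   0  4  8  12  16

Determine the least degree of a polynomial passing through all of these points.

Forward differences of the values at u = -2, -1, 0, 1, 2, 3:
  P  : -4  0  4  8  12  16
  Δ  : 4  4  4  4  4
  Δ^2: 0  0  0  0
  Δ^3: 0  0  0
  Δ^4: 0  0
  Δ^5: 0
The first differences are constant (4) and nonzero, while all higher differences vanish, so the minimal degree is 1.

1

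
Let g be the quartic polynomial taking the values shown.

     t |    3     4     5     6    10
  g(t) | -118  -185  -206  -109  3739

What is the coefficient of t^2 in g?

Write g(t) = at^4 + bt^3 + ct^2 + dt + e. Substituting each data point gives a linear system:
  81a + 27b + 9c + 3d + e = -118
  256a + 64b + 16c + 4d + e = -185
  625a + 125b + 25c + 5d + e = -206
  1296a + 216b + 36c + 6d + e = -109
  10000a + 1000b + 100c + 10d + e = 3739
Solving the system yields a = 1, b = -6, c = -2, d = -6, e = -1.
So g(t) = t⁴ - 6t³ - 2t² - 6t - 1.
The coefficient of t^2 is -2.

-2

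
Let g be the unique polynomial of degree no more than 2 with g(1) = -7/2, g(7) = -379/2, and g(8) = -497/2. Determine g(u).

Write g(u) = au^2 + bu + c. Substituting each data point gives a linear system:
  a + b + c = -7/2
  49a + 7b + c = -379/2
  64a + 8b + c = -497/2
Solving the system yields a = -4, b = 1, c = -1/2.
So g(u) = -4u^2 + u - 1/2.
Check: g(1) = -7/2. ✓

g(u) = -4u^2 + u - 1/2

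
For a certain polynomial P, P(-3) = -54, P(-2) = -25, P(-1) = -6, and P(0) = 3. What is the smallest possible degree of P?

Forward differences of the values at t = -3, -2, -1, 0:
  P  : -54  -25  -6  3
  Δ  : 29  19  9
  Δ^2: -10  -10
  Δ^3: 0
The second differences are constant (-10) and nonzero, while all higher differences vanish, so the minimal degree is 2.

2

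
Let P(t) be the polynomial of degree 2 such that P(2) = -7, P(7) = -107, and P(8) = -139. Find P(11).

Using the Lagrange interpolation formula with nodes 2, 7, 8:
  L_0(t) = (t - 7)(t - 8) / 30
  L_1(t) = (t - 2)(t - 8) / -5
  L_2(t) = (t - 2)(t - 7) / 6
Then P(t) = -7·L_0(t) - 107·L_1(t) - 139·L_2(t).
Expanding and collecting terms gives P(t) = -2t² - 2t + 5.
Evaluating at t = 11: P(11) = -259.

-259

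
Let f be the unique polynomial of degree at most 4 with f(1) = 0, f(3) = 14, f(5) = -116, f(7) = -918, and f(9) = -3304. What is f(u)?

f(u) = -u^4 + 5u^3 - 5u^2 + 2u - 1

Write f(u) = au^4 + bu^3 + cu^2 + du + e. Substituting each data point gives a linear system:
  a + b + c + d + e = 0
  81a + 27b + 9c + 3d + e = 14
  625a + 125b + 25c + 5d + e = -116
  2401a + 343b + 49c + 7d + e = -918
  6561a + 729b + 81c + 9d + e = -3304
Solving the system yields a = -1, b = 5, c = -5, d = 2, e = -1.
So f(u) = -u^4 + 5u^3 - 5u^2 + 2u - 1.
Check: f(5) = -116. ✓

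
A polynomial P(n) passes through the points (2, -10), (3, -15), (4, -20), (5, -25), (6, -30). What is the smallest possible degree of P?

1

Forward differences of the values at n = 2, 3, 4, 5, 6:
  P  : -10  -15  -20  -25  -30
  Δ  : -5  -5  -5  -5
  Δ^2: 0  0  0
  Δ^3: 0  0
  Δ^4: 0
The first differences are constant (-5) and nonzero, while all higher differences vanish, so the minimal degree is 1.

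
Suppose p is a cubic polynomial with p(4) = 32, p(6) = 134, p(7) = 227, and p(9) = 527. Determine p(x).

Using the Lagrange interpolation formula with nodes 4, 6, 7, 9:
  L_0(x) = (x - 6)(x - 7)(x - 9) / -30
  L_1(x) = (x - 4)(x - 7)(x - 9) / 6
  L_2(x) = (x - 4)(x - 6)(x - 9) / -6
  L_3(x) = (x - 4)(x - 6)(x - 7) / 30
Then p(x) = 32·L_0(x) + 134·L_1(x) + 227·L_2(x) + 527·L_3(x).
Expanding and collecting terms gives p(x) = x³ - 3x² + 5x - 4.
Check: p(7) = 227. ✓

p(x) = x^3 - 3x^2 + 5x - 4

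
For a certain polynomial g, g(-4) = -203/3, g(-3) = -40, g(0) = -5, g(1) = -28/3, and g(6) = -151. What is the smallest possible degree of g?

Divided differences on the nodes -4, -3, 0, 1, 6:
  order 0: -203/3  -40  -5  -28/3  -151
  order 1: 83/3  35/3  -13/3  -85/3
  order 2: -4  -4  -4
  order 3: 0  0
  order 4: 0
The order-2 divided differences are all -4 (nonzero) and every higher order vanishes, so the data lies on a polynomial of degree exactly 2.

2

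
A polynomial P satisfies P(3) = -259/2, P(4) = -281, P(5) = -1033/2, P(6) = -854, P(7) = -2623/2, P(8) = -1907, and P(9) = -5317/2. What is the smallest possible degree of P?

3

Forward differences of the values at t = 3, 4, 5, 6, 7, 8, 9:
  P  : -259/2  -281  -1033/2  -854  -2623/2  -1907  -5317/2
  Δ  : -303/2  -471/2  -675/2  -915/2  -1191/2  -1503/2
  Δ^2: -84  -102  -120  -138  -156
  Δ^3: -18  -18  -18  -18
  Δ^4: 0  0  0
  Δ^5: 0  0
  Δ^6: 0
The third differences are constant (-18) and nonzero, while all higher differences vanish, so the minimal degree is 3.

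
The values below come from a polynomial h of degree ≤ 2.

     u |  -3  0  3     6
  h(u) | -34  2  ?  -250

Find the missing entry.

The 3 known points determine the degree-2 polynomial uniquely.
Write h(u) = au^2 + bu + c. Substituting each data point gives a linear system:
  9a - 3b + c = -34
  c = 2
  36a + 6b + c = -250
Solving the system yields a = -6, b = -6, c = 2.
So h(u) = -6u^2 - 6u + 2.
Then h(3) = -70.

-70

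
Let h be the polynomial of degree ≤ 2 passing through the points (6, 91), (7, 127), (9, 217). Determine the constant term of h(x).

1

Write h(x) = ax^2 + bx + c. Substituting each data point gives a linear system:
  36a + 6b + c = 91
  49a + 7b + c = 127
  81a + 9b + c = 217
Solving the system yields a = 3, b = -3, c = 1.
So h(x) = 3x² - 3x + 1.
The constant term is 1.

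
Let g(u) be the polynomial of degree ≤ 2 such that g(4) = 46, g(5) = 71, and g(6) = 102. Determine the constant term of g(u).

6

Write g(u) = au^2 + bu + c. Substituting each data point gives a linear system:
  16a + 4b + c = 46
  25a + 5b + c = 71
  36a + 6b + c = 102
Solving the system yields a = 3, b = -2, c = 6.
So g(u) = 3u² - 2u + 6.
The constant term is 6.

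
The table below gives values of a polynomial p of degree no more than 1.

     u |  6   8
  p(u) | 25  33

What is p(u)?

p(u) = 4u + 1

Write p(u) = au + b. Substituting each data point gives a linear system:
  6a + b = 25
  8a + b = 33
Solving the system yields a = 4, b = 1.
So p(u) = 4u + 1.
Check: p(6) = 25. ✓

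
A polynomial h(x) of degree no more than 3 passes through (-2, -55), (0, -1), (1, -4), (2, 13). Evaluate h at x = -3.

-172

Using the Lagrange interpolation formula with nodes -2, 0, 1, 2:
  L_0(x) = x(x - 1)(x - 2) / -24
  L_1(x) = (x + 2)(x - 1)(x - 2) / 4
  L_2(x) = (x + 2)x(x - 2) / -3
  L_3(x) = (x + 2)x(x - 1) / 8
Then h(x) = -55·L_0(x) - 1·L_1(x) - 4·L_2(x) + 13·L_3(x).
Expanding and collecting terms gives h(x) = 5x³ - 5x² - 3x - 1.
Evaluating at x = -3: h(-3) = -172.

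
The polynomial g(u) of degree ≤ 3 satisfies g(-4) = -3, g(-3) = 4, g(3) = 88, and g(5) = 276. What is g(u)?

g(u) = u^3 + 5u^2 + 5u + 1

Write g(u) = au^3 + bu^2 + cu + d. Substituting each data point gives a linear system:
  -64a + 16b - 4c + d = -3
  -27a + 9b - 3c + d = 4
  27a + 9b + 3c + d = 88
  125a + 25b + 5c + d = 276
Solving the system yields a = 1, b = 5, c = 5, d = 1.
So g(u) = u³ + 5u² + 5u + 1.
Check: g(5) = 276. ✓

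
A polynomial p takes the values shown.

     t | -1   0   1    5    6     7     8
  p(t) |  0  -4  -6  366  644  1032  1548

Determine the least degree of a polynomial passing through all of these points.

3

Divided differences on the nodes -1, 0, 1, 5, 6, 7, 8:
  order 0: 0  -4  -6  366  644  1032  1548
  order 1: -4  -2  93  278  388  516
  order 2: 1  19  37  55  64
  order 3: 3  3  3  3
  order 4: 0  0  0
  order 5: 0  0
  order 6: 0
The order-3 divided differences are all 3 (nonzero) and every higher order vanishes, so the data lies on a polynomial of degree exactly 3.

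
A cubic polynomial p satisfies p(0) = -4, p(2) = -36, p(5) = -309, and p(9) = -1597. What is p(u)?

p(u) = -2u^3 - u^2 - 6u - 4

Write p(u) = au^3 + bu^2 + cu + d. Substituting each data point gives a linear system:
  d = -4
  8a + 4b + 2c + d = -36
  125a + 25b + 5c + d = -309
  729a + 81b + 9c + d = -1597
Solving the system yields a = -2, b = -1, c = -6, d = -4.
So p(u) = -2u^3 - u^2 - 6u - 4.
Check: p(5) = -309. ✓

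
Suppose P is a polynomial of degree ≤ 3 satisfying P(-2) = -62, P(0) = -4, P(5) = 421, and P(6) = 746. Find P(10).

3646

Write P(x) = ax^3 + bx^2 + cx + d. Substituting each data point gives a linear system:
  -8a + 4b - 2c + d = -62
  d = -4
  125a + 25b + 5c + d = 421
  216a + 36b + 6c + d = 746
Solving the system yields a = 4, b = -4, c = 5, d = -4.
So P(x) = 4x³ - 4x² + 5x - 4.
Then P(10) = 3646.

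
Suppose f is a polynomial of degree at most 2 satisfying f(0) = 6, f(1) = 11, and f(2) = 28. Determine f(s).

Write f(s) = as^2 + bs + c. Substituting each data point gives a linear system:
  c = 6
  a + b + c = 11
  4a + 2b + c = 28
Solving the system yields a = 6, b = -1, c = 6.
So f(s) = 6s² - s + 6.
Check: f(0) = 6. ✓

f(s) = 6s^2 - s + 6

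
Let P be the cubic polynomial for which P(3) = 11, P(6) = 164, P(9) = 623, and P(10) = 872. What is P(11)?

Write P(s) = as^3 + bs^2 + cs + d. Substituting each data point gives a linear system:
  27a + 9b + 3c + d = 11
  216a + 36b + 6c + d = 164
  729a + 81b + 9c + d = 623
  1000a + 100b + 10c + d = 872
Solving the system yields a = 1, b = -1, c = -3, d = 2.
So P(s) = s^3 - s^2 - 3s + 2.
Then P(11) = 1179.

1179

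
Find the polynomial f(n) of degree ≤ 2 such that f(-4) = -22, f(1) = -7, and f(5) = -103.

Write f(n) = an^2 + bn + c. Substituting each data point gives a linear system:
  16a - 4b + c = -22
  a + b + c = -7
  25a + 5b + c = -103
Solving the system yields a = -3, b = -6, c = 2.
So f(n) = -3n^2 - 6n + 2.
Check: f(-4) = -22. ✓

f(n) = -3n^2 - 6n + 2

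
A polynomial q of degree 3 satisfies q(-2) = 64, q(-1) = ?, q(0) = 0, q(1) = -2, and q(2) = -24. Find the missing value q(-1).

On equispaced nodes a degree-3 polynomial has vanishing fourth forward difference, so
  q(-2) - 4·q(-1) + 6·q(0) - 4·q(1) + q(2) = 0.
Substituting the known values and solving for q(-1):
  -4·q(-1) = -48
  q(-1) = 12.

12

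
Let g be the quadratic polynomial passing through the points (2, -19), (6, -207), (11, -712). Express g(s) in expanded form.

g(s) = -6s^2 + s + 3

Write g(s) = as^2 + bs + c. Substituting each data point gives a linear system:
  4a + 2b + c = -19
  36a + 6b + c = -207
  121a + 11b + c = -712
Solving the system yields a = -6, b = 1, c = 3.
So g(s) = -6s^2 + s + 3.
Check: g(6) = -207. ✓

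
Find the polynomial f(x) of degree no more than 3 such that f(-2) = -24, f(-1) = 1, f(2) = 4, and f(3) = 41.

f(x) = 3x^3 - 3x^2 - 5x + 2

Write f(x) = ax^3 + bx^2 + cx + d. Substituting each data point gives a linear system:
  -8a + 4b - 2c + d = -24
  -a + b - c + d = 1
  8a + 4b + 2c + d = 4
  27a + 9b + 3c + d = 41
Solving the system yields a = 3, b = -3, c = -5, d = 2.
So f(x) = 3x^3 - 3x^2 - 5x + 2.
Check: f(-1) = 1. ✓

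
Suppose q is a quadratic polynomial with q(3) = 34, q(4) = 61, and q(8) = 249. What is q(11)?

474

Using the Lagrange interpolation formula with nodes 3, 4, 8:
  L_0(x) = (x - 4)(x - 8) / 5
  L_1(x) = (x - 3)(x - 8) / -4
  L_2(x) = (x - 3)(x - 4) / 20
Then q(x) = 34·L_0(x) + 61·L_1(x) + 249·L_2(x).
Expanding and collecting terms gives q(x) = 4x² - x + 1.
Evaluating at x = 11: q(11) = 474.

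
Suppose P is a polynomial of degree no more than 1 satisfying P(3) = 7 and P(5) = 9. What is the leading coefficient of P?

1

Write P(t) = at + b. Substituting each data point gives a linear system:
  3a + b = 7
  5a + b = 9
Solving the system yields a = 1, b = 4.
So P(t) = t + 4.
The leading coefficient is 1.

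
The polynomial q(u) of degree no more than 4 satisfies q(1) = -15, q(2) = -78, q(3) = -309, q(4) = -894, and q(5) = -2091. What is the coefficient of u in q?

-2

Write q(u) = au^4 + bu^3 + cu^2 + du + e. Substituting each data point gives a linear system:
  a + b + c + d + e = -15
  16a + 8b + 4c + 2d + e = -78
  81a + 27b + 9c + 3d + e = -309
  256a + 64b + 16c + 4d + e = -894
  625a + 125b + 25c + 5d + e = -2091
Solving the system yields a = -3, b = -1, c = -3, d = -2, e = -6.
So q(u) = -3u⁴ - u³ - 3u² - 2u - 6.
The coefficient of u is -2.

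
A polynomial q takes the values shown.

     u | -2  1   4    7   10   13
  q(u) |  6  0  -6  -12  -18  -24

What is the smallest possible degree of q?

1

Forward differences of the values at u = -2, 1, 4, 7, 10, 13:
  q  : 6  0  -6  -12  -18  -24
  Δ  : -6  -6  -6  -6  -6
  Δ^2: 0  0  0  0
  Δ^3: 0  0  0
  Δ^4: 0  0
  Δ^5: 0
The first differences are constant (-6) and nonzero, while all higher differences vanish, so the minimal degree is 1.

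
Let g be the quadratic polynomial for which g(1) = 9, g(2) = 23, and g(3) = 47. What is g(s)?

g(s) = 5s^2 - s + 5

Using the Lagrange interpolation formula with nodes 1, 2, 3:
  L_0(s) = (s - 2)(s - 3) / 2
  L_1(s) = (s - 1)(s - 3) / -1
  L_2(s) = (s - 1)(s - 2) / 2
Then g(s) = 9·L_0(s) + 23·L_1(s) + 47·L_2(s).
Expanding and collecting terms gives g(s) = 5s^2 - s + 5.
Check: g(1) = 9. ✓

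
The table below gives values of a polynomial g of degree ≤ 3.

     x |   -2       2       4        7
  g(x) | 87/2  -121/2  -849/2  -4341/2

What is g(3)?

-373/2

Write g(x) = ax^3 + bx^2 + cx + d. Substituting each data point gives a linear system:
  -8a + 4b - 2c + d = 87/2
  8a + 4b + 2c + d = -121/2
  64a + 16b + 4c + d = -849/2
  343a + 49b + 7c + d = -4341/2
Solving the system yields a = -6, b = -2, c = -2, d = -1/2.
So g(x) = -6x^3 - 2x^2 - 2x - 1/2.
Then g(3) = -373/2.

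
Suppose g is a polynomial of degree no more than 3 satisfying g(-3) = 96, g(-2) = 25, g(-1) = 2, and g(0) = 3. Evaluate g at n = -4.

239

Write g(n) = an^3 + bn^2 + cn + d. Substituting each data point gives a linear system:
  -27a + 9b - 3c + d = 96
  -8a + 4b - 2c + d = 25
  -a + b - c + d = 2
  d = 3
Solving the system yields a = -4, b = 0, c = 5, d = 3.
So g(n) = -4n^3 + 5n + 3.
Then g(-4) = 239.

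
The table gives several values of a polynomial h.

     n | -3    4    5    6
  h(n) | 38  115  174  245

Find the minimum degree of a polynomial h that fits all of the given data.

Divided differences on the nodes -3, 4, 5, 6:
  order 0: 38  115  174  245
  order 1: 11  59  71
  order 2: 6  6
  order 3: 0
The order-2 divided differences are all 6 (nonzero) and every higher order vanishes, so the data lies on a polynomial of degree exactly 2.

2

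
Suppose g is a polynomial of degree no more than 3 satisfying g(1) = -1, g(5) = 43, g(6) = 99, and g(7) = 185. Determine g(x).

Using the Lagrange interpolation formula with nodes 1, 5, 6, 7:
  L_0(x) = (x - 5)(x - 6)(x - 7) / -120
  L_1(x) = (x - 1)(x - 6)(x - 7) / 8
  L_2(x) = (x - 1)(x - 5)(x - 7) / -5
  L_3(x) = (x - 1)(x - 5)(x - 6) / 12
Then g(x) = -1·L_0(x) + 43·L_1(x) + 99·L_2(x) + 185·L_3(x).
Expanding and collecting terms gives g(x) = x^3 - 3x^2 - 2x + 3.
Check: g(7) = 185. ✓

g(x) = x^3 - 3x^2 - 2x + 3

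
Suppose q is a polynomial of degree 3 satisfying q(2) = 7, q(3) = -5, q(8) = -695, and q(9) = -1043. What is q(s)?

q(s) = -2s^3 + 5s^2 + s + 1

Using the Lagrange interpolation formula with nodes 2, 3, 8, 9:
  L_0(s) = (s - 3)(s - 8)(s - 9) / -42
  L_1(s) = (s - 2)(s - 8)(s - 9) / 30
  L_2(s) = (s - 2)(s - 3)(s - 9) / -30
  L_3(s) = (s - 2)(s - 3)(s - 8) / 42
Then q(s) = 7·L_0(s) - 5·L_1(s) - 695·L_2(s) - 1043·L_3(s).
Expanding and collecting terms gives q(s) = -2s^3 + 5s^2 + s + 1.
Check: q(2) = 7. ✓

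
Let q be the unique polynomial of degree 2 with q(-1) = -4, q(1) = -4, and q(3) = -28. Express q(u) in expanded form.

q(u) = -3u^2 - 1

Using the Lagrange interpolation formula with nodes -1, 1, 3:
  L_0(u) = (u - 1)(u - 3) / 8
  L_1(u) = (u + 1)(u - 3) / -4
  L_2(u) = (u + 1)(u - 1) / 8
Then q(u) = -4·L_0(u) - 4·L_1(u) - 28·L_2(u).
Expanding and collecting terms gives q(u) = -3u^2 - 1.
Check: q(3) = -28. ✓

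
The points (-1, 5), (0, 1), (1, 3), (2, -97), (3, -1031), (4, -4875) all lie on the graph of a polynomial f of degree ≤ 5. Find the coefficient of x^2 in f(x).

Write f(x) = ax^5 + bx^4 + cx^3 + dx^2 + ex + k. Substituting each data point gives a linear system:
  -a + b - c + d - e + k = 5
  k = 1
  a + b + c + d + e + k = 3
  32a + 16b + 8c + 4d + 2e + k = -97
  243a + 81b + 27c + 9d + 3e + k = -1031
  1024a + 256b + 64c + 16d + 4e + k = -4875
Solving the system yields a = -6, b = 4, c = 4, d = -1, e = 1, k = 1.
So f(x) = -6x⁵ + 4x⁴ + 4x³ - x² + x + 1.
The coefficient of x^2 is -1.

-1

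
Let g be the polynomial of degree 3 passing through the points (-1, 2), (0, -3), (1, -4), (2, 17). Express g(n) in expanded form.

g(n) = 3n^3 + 2n^2 - 6n - 3

Write g(n) = an^3 + bn^2 + cn + d. Substituting each data point gives a linear system:
  -a + b - c + d = 2
  d = -3
  a + b + c + d = -4
  8a + 4b + 2c + d = 17
Solving the system yields a = 3, b = 2, c = -6, d = -3.
So g(n) = 3n^3 + 2n^2 - 6n - 3.
Check: g(0) = -3. ✓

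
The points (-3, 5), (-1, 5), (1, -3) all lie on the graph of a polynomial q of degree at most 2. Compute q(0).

Using the Lagrange interpolation formula with nodes -3, -1, 1:
  L_0(s) = (s + 1)(s - 1) / 8
  L_1(s) = (s + 3)(s - 1) / -4
  L_2(s) = (s + 3)(s + 1) / 8
Then q(s) = 5·L_0(s) + 5·L_1(s) - 3·L_2(s).
Expanding and collecting terms gives q(s) = -s^2 - 4s + 2.
Evaluating at s = 0: q(0) = 2.

2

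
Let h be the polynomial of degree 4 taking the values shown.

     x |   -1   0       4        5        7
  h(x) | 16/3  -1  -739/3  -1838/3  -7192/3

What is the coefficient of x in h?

-4

Write h(x) = ax^4 + bx^3 + cx^2 + dx + e. Substituting each data point gives a linear system:
  a - b + c - d + e = 16/3
  e = -1
  256a + 64b + 16c + 4d + e = -739/3
  625a + 125b + 25c + 5d + e = -1838/3
  2401a + 343b + 49c + 7d + e = -7192/3
Solving the system yields a = -1, b = -1/3, c = 3, d = -4, e = -1.
So h(x) = -x^4 - (1/3)x^3 + 3x^2 - 4x - 1.
The coefficient of x is -4.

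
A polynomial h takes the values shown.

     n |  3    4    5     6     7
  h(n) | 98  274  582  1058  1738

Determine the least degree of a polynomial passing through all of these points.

Forward differences of the values at n = 3, 4, 5, 6, 7:
  h  : 98  274  582  1058  1738
  Δ  : 176  308  476  680
  Δ^2: 132  168  204
  Δ^3: 36  36
  Δ^4: 0
The third differences are constant (36) and nonzero, while all higher differences vanish, so the minimal degree is 3.

3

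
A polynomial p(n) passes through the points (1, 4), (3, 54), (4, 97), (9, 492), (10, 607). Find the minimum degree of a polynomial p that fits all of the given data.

Divided differences on the nodes 1, 3, 4, 9, 10:
  order 0: 4  54  97  492  607
  order 1: 25  43  79  115
  order 2: 6  6  6
  order 3: 0  0
  order 4: 0
The order-2 divided differences are all 6 (nonzero) and every higher order vanishes, so the data lies on a polynomial of degree exactly 2.

2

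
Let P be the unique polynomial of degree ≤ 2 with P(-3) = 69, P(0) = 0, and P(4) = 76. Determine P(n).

Using the Lagrange interpolation formula with nodes -3, 0, 4:
  L_0(n) = n(n - 4) / 21
  L_1(n) = (n + 3)(n - 4) / -12
  L_2(n) = (n + 3)n / 28
Then P(n) = 69·L_0(n) + 0·L_1(n) + 76·L_2(n).
Expanding and collecting terms gives P(n) = 6n^2 - 5n.
Check: P(4) = 76. ✓

P(n) = 6n^2 - 5n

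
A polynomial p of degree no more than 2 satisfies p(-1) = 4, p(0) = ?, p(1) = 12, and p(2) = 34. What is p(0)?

2

The 3 known points determine the degree-2 polynomial uniquely.
Write p(x) = ax^2 + bx + c. Substituting each data point gives a linear system:
  a - b + c = 4
  a + b + c = 12
  4a + 2b + c = 34
Solving the system yields a = 6, b = 4, c = 2.
So p(x) = 6x^2 + 4x + 2.
Then p(0) = 2.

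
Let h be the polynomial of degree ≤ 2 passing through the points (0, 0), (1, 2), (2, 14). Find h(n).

Write h(n) = an^2 + bn + c. Substituting each data point gives a linear system:
  c = 0
  a + b + c = 2
  4a + 2b + c = 14
Solving the system yields a = 5, b = -3, c = 0.
So h(n) = 5n² - 3n.
Check: h(1) = 2. ✓

h(n) = 5n^2 - 3n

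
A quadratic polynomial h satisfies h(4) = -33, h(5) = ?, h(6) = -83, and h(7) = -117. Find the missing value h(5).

On equispaced nodes a degree-2 polynomial has vanishing third forward difference, so
  - h(4) + 3·h(5) - 3·h(6) + h(7) = 0.
Substituting the known values and solving for h(5):
  3·h(5) = -165
  h(5) = -55.

-55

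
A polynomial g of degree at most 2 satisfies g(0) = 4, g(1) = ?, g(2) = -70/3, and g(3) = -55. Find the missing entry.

On equispaced nodes a degree-2 polynomial has vanishing third forward difference, so
  - g(0) + 3·g(1) - 3·g(2) + g(3) = 0.
Substituting the known values and solving for g(1):
  3·g(1) = -11
  g(1) = -11/3.

-11/3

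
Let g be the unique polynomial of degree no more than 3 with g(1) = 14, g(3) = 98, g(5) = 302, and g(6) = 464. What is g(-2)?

8

Write g(t) = at^3 + bt^2 + ct + d. Substituting each data point gives a linear system:
  a + b + c + d = 14
  27a + 9b + 3c + d = 98
  125a + 25b + 5c + d = 302
  216a + 36b + 6c + d = 464
Solving the system yields a = 1, b = 6, c = 5, d = 2.
So g(t) = t³ + 6t² + 5t + 2.
Then g(-2) = 8.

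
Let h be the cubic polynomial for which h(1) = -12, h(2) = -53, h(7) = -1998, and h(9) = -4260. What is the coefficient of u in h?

-5

Write h(u) = au^3 + bu^2 + cu + d. Substituting each data point gives a linear system:
  a + b + c + d = -12
  8a + 4b + 2c + d = -53
  343a + 49b + 7c + d = -1998
  729a + 81b + 9c + d = -4260
Solving the system yields a = -6, b = 2, c = -5, d = -3.
So h(u) = -6u^3 + 2u^2 - 5u - 3.
The coefficient of u is -5.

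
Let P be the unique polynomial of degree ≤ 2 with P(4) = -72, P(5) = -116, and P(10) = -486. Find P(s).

P(s) = -5s^2 + s + 4

Using the Lagrange interpolation formula with nodes 4, 5, 10:
  L_0(s) = (s - 5)(s - 10) / 6
  L_1(s) = (s - 4)(s - 10) / -5
  L_2(s) = (s - 4)(s - 5) / 30
Then P(s) = -72·L_0(s) - 116·L_1(s) - 486·L_2(s).
Expanding and collecting terms gives P(s) = -5s² + s + 4.
Check: P(10) = -486. ✓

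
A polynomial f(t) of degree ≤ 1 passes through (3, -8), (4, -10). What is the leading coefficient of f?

-2

Write f(t) = at + b. Substituting each data point gives a linear system:
  3a + b = -8
  4a + b = -10
Solving the system yields a = -2, b = -2.
So f(t) = -2t - 2.
The leading coefficient is -2.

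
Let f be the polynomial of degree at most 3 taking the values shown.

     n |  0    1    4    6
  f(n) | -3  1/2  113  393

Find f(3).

93/2

Using the Lagrange interpolation formula with nodes 0, 1, 4, 6:
  L_0(n) = (n - 1)(n - 4)(n - 6) / -24
  L_1(n) = n(n - 4)(n - 6) / 15
  L_2(n) = n(n - 1)(n - 6) / -24
  L_3(n) = n(n - 1)(n - 4) / 60
Then f(n) = -3·L_0(n) + 1/2·L_1(n) + 113·L_2(n) + 393·L_3(n).
Expanding and collecting terms gives f(n) = 2n³ - (3/2)n² + 3n - 3.
Evaluating at n = 3: f(3) = 93/2.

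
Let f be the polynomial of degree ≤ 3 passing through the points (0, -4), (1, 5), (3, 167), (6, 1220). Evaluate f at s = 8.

Using the Lagrange interpolation formula with nodes 0, 1, 3, 6:
  L_0(s) = (s - 1)(s - 3)(s - 6) / -18
  L_1(s) = s(s - 3)(s - 6) / 10
  L_2(s) = s(s - 1)(s - 6) / -18
  L_3(s) = s(s - 1)(s - 3) / 90
Then f(s) = -4·L_0(s) + 5·L_1(s) + 167·L_2(s) + 1220·L_3(s).
Expanding and collecting terms gives f(s) = 5s^3 + 4s^2 - 4.
Evaluating at s = 8: f(8) = 2812.

2812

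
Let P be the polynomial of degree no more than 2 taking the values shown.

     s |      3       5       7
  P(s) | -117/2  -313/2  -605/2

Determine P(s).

P(s) = -6s^2 - s - 3/2

Write P(s) = as^2 + bs + c. Substituting each data point gives a linear system:
  9a + 3b + c = -117/2
  25a + 5b + c = -313/2
  49a + 7b + c = -605/2
Solving the system yields a = -6, b = -1, c = -3/2.
So P(s) = -6s^2 - s - 3/2.
Check: P(7) = -605/2. ✓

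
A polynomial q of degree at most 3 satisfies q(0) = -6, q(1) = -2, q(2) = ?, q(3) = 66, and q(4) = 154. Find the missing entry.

On equispaced nodes a degree-3 polynomial has vanishing fourth forward difference, so
  q(0) - 4·q(1) + 6·q(2) - 4·q(3) + q(4) = 0.
Substituting the known values and solving for q(2):
  6·q(2) = 108
  q(2) = 18.

18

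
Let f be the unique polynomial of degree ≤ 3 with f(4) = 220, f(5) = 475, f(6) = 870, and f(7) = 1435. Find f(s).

f(s) = 5s^3 - 5s^2 - 5s

Write f(s) = as^3 + bs^2 + cs + d. Substituting each data point gives a linear system:
  64a + 16b + 4c + d = 220
  125a + 25b + 5c + d = 475
  216a + 36b + 6c + d = 870
  343a + 49b + 7c + d = 1435
Solving the system yields a = 5, b = -5, c = -5, d = 0.
So f(s) = 5s^3 - 5s^2 - 5s.
Check: f(7) = 1435. ✓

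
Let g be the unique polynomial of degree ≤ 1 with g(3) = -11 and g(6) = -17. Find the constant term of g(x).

-5

Write g(x) = ax + b. Substituting each data point gives a linear system:
  3a + b = -11
  6a + b = -17
Solving the system yields a = -2, b = -5.
So g(x) = -2x - 5.
The constant term is -5.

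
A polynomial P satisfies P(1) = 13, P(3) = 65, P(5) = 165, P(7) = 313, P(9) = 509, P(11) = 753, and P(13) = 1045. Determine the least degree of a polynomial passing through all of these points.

2

Forward differences of the values at u = 1, 3, 5, 7, 9, 11, 13:
  P  : 13  65  165  313  509  753  1045
  Δ  : 52  100  148  196  244  292
  Δ^2: 48  48  48  48  48
  Δ^3: 0  0  0  0
  Δ^4: 0  0  0
  Δ^5: 0  0
  Δ^6: 0
The second differences are constant (48) and nonzero, while all higher differences vanish, so the minimal degree is 2.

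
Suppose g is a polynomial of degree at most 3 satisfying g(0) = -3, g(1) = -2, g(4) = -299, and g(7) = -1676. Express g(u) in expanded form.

Using the Lagrange interpolation formula with nodes 0, 1, 4, 7:
  L_0(u) = (u - 1)(u - 4)(u - 7) / -28
  L_1(u) = u(u - 4)(u - 7) / 18
  L_2(u) = u(u - 1)(u - 7) / -36
  L_3(u) = u(u - 1)(u - 4) / 126
Then g(u) = -3·L_0(u) - 2·L_1(u) - 299·L_2(u) - 1676·L_3(u).
Expanding and collecting terms gives g(u) = -5u³ + 6u - 3.
Check: g(4) = -299. ✓

g(u) = -5u^3 + 6u - 3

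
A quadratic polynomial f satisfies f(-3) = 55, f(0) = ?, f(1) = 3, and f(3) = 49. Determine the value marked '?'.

The 3 known points determine the degree-2 polynomial uniquely.
Write f(x) = ax^2 + bx + c. Substituting each data point gives a linear system:
  9a - 3b + c = 55
  a + b + c = 3
  9a + 3b + c = 49
Solving the system yields a = 6, b = -1, c = -2.
So f(x) = 6x^2 - x - 2.
Then f(0) = -2.

-2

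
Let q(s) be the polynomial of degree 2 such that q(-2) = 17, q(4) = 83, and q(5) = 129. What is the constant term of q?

-1

Write q(s) = as^2 + bs + c. Substituting each data point gives a linear system:
  4a - 2b + c = 17
  16a + 4b + c = 83
  25a + 5b + c = 129
Solving the system yields a = 5, b = 1, c = -1.
So q(s) = 5s^2 + s - 1.
The constant term is -1.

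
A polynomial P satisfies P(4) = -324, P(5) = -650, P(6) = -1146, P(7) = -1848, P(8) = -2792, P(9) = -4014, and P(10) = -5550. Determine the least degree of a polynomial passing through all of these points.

3

Forward differences of the values at u = 4, 5, 6, 7, 8, 9, 10:
  P  : -324  -650  -1146  -1848  -2792  -4014  -5550
  Δ  : -326  -496  -702  -944  -1222  -1536
  Δ^2: -170  -206  -242  -278  -314
  Δ^3: -36  -36  -36  -36
  Δ^4: 0  0  0
  Δ^5: 0  0
  Δ^6: 0
The third differences are constant (-36) and nonzero, while all higher differences vanish, so the minimal degree is 3.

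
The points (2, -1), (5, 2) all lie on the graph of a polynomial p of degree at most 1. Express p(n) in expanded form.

Using the Lagrange interpolation formula with nodes 2, 5:
  L_0(n) = (n - 5) / -3
  L_1(n) = (n - 2) / 3
Then p(n) = -1·L_0(n) + 2·L_1(n).
Expanding and collecting terms gives p(n) = n - 3.
Check: p(2) = -1. ✓

p(n) = n - 3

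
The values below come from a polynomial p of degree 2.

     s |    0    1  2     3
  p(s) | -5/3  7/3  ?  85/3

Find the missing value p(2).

On equispaced nodes a degree-2 polynomial has vanishing third forward difference, so
  - p(0) + 3·p(1) - 3·p(2) + p(3) = 0.
Substituting the known values and solving for p(2):
  -3·p(2) = -37
  p(2) = 37/3.

37/3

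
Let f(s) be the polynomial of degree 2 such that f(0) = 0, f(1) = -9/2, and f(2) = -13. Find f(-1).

1/2

Write f(s) = as^2 + bs + c. Substituting each data point gives a linear system:
  c = 0
  a + b + c = -9/2
  4a + 2b + c = -13
Solving the system yields a = -2, b = -5/2, c = 0.
So f(s) = -2s² - (5/2)s.
Then f(-1) = 1/2.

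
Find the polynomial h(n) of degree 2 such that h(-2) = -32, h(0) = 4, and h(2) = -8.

h(n) = -6n^2 + 6n + 4

Using the Lagrange interpolation formula with nodes -2, 0, 2:
  L_0(n) = n(n - 2) / 8
  L_1(n) = (n + 2)(n - 2) / -4
  L_2(n) = (n + 2)n / 8
Then h(n) = -32·L_0(n) + 4·L_1(n) - 8·L_2(n).
Expanding and collecting terms gives h(n) = -6n^2 + 6n + 4.
Check: h(-2) = -32. ✓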